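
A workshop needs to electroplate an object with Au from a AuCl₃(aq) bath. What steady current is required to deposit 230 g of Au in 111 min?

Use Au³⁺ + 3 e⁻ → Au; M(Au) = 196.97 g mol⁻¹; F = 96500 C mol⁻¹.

n(Au) = 230 / 196.97 = 1.168 mol.
n(e⁻) = 3 × 1.168 = 3.503 mol.
Q = n(e⁻)·F = 3.503 × 96500 = 338000 C.
I = Q/t = 338000 / 6660.0 s = 50.8 A.

50.8 A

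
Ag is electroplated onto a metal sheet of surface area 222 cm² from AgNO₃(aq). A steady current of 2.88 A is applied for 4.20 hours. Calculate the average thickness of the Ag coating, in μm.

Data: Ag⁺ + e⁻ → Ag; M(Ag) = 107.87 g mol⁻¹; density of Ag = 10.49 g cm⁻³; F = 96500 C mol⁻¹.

Q = I·t = 2.880 × 15120 = 43550 C; n(e⁻) = 0.4512 mol.
n(Ag) = n(e⁻)/1 = 0.4512 mol, so m = 0.4512 × 107.87 = 48.68 g.
Volume = m/ρ = 48.68 / 10.49 = 4.640 cm³.
Thickness = V/A = 4.640 / 222 = 0.0209 cm = 209 μm.

209 μm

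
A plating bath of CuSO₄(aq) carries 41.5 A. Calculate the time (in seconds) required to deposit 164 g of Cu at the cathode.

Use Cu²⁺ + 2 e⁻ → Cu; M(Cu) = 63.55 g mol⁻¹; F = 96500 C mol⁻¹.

n(Cu) = m/M = 164 / 63.55 = 2.581 mol.
Each Cu atom requires 2 electrons, so n(e⁻) = 2 × 2.581 = 5.161 mol.
Q = n(e⁻)·F = 5.161 × 96500 = 498100 C.
t = Q/I = 498100 / 41.50 A = 12000 s.

12000 s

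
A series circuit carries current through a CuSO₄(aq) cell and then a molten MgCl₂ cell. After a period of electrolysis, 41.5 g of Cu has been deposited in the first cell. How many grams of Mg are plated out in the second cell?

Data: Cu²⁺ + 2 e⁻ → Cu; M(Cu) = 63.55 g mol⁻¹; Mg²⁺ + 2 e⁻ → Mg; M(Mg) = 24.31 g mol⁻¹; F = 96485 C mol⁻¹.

n(Cu) = 41.5 / 63.55 = 0.6530 mol.
Since Cu²⁺ + 2 e⁻ → Cu, n(e⁻) passed = 2 × 0.6530 = 1.306 mol.
Cells in series carry the same charge, so the same 1.306 mol of electrons passes through cell 2.
Mg²⁺ + 2 e⁻ → Mg, so n(Mg) = 1.306 / 2 = 0.6530 mol.
m(Mg) = 0.6530 × 24.31 = 15.9 g.

15.9 g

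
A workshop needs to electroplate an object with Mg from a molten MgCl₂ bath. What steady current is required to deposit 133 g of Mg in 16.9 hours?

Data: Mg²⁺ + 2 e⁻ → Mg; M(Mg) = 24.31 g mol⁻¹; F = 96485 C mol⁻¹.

n(Mg) = 133 / 24.31 = 5.471 mol.
n(e⁻) = 2 × 5.471 = 10.94 mol.
Q = n(e⁻)·F = 10.94 × 96485 = 1056000 C.
I = Q/t = 1056000 / 60840 s = 17.4 A.

17.4 A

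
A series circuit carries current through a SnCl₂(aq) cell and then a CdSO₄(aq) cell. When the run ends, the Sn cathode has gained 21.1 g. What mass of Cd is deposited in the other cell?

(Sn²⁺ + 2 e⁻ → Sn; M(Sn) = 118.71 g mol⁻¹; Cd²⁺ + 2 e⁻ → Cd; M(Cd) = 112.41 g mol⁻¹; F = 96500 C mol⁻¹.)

n(Sn) = 21.1 / 118.71 = 0.1777 mol.
Since Sn²⁺ + 2 e⁻ → Sn, n(e⁻) passed = 2 × 0.1777 = 0.3555 mol.
Cells in series carry the same charge, so the same 0.3555 mol of electrons passes through cell 2.
Cd²⁺ + 2 e⁻ → Cd, so n(Cd) = 0.3555 / 2 = 0.1777 mol.
m(Cd) = 0.1777 × 112.41 = 20.0 g.

20.0 g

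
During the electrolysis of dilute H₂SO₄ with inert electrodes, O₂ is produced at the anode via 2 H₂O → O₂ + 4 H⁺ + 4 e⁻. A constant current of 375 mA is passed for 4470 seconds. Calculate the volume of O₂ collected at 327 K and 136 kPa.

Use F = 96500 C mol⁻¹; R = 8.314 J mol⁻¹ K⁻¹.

0.0868 L

Q = I·t = 0.3750 A × 4470.0 s = 1676 C.
n(e⁻) = Q/F = 1676 / 96500 = 0.01737 mol.
4 electrons are transferred per O₂ molecule, so n(O₂) = 0.01737 / 4 = 0.004343 mol.
V = nRT/P = (0.004343 × 8.314 × 327) / (136 × 10³ Pa) = 8.68 × 10⁻⁵ m³ = 0.0868 L.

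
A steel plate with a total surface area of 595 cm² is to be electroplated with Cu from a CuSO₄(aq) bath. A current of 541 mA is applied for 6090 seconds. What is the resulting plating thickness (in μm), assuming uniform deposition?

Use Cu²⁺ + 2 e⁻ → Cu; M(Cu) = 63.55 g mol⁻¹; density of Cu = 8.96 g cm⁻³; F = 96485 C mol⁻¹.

Q = I·t = 0.5410 × 6090.0 = 3295 C; n(e⁻) = 0.03415 mol.
n(Cu) = n(e⁻)/2 = 0.01707 mol, so m = 0.01707 × 63.55 = 1.085 g.
Volume = m/ρ = 1.085 / 8.96 = 0.1211 cm³.
Thickness = V/A = 0.1211 / 595 = 2.04 × 10⁻⁴ cm = 2.04 μm.

2.04 μm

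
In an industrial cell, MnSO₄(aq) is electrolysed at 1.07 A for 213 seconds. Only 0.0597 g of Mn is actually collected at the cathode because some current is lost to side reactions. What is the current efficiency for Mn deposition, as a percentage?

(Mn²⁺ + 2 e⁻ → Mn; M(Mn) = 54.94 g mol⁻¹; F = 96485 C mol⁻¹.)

Q = I·t = 1.070 × 213.00 = 227.9 C; n(e⁻) = 227.9/96485 = 0.002362 mol.
Theoretical n(Mn) = n(e⁻)/2 = 0.001181 mol, i.e. m_theo = 0.001181 × 54.94 = 0.06489 g.
Efficiency = m_actual / m_theo = 0.0597 / 0.06489 = 92.0 %.

92.0 %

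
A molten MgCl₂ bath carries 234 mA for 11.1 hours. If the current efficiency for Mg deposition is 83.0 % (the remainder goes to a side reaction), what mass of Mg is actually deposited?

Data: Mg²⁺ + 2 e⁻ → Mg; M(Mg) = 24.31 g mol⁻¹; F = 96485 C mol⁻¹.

0.978 g

Q = I·t = 0.2340 × 39960 = 9351 C.
n(e⁻) = 9351/96485 = 0.09691 mol; theoretically n(Mg) = 0.09691/2 = 0.04846 mol, m_theo = 1.178 g.
At 83.0 % efficiency, m_actual = 0.830 × 1.178 = 0.978 g.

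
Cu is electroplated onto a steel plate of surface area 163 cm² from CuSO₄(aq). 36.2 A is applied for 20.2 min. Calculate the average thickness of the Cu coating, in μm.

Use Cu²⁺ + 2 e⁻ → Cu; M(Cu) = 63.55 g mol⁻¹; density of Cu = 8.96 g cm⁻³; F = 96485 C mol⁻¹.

98.9 μm

Q = I·t = 36.20 × 1212.0 = 43870 C; n(e⁻) = 0.4547 mol.
n(Cu) = n(e⁻)/2 = 0.2274 mol, so m = 0.2274 × 63.55 = 14.45 g.
Volume = m/ρ = 14.45 / 8.96 = 1.613 cm³.
Thickness = V/A = 1.613 / 163 = 0.00989 cm = 98.9 μm.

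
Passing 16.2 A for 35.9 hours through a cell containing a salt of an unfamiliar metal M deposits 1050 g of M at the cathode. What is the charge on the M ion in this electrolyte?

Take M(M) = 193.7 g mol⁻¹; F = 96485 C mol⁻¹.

Q = I·t = 16.20 A × 129240 s = 2094000 C, so n(e⁻) = 2094000/96485 = 21.70 mol.
n(M) deposited = 1050 / 193.7 = 5.421 mol.
Electrons per atom = n(e⁻)/n(M) = 21.70 / 5.421 = 4.00 ≈ 4, so the ion is M⁴⁺.

+4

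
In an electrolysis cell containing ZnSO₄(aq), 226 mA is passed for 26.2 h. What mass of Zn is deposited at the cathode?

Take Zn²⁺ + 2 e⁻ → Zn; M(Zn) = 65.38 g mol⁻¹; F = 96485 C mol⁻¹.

Q = I·t = 0.2260 A × 94320 s = 21320 C.
n(e⁻) = Q/F = 21320 / 96485 = 0.2209 mol.
Zn²⁺ + 2 e⁻ → Zn, so n(Zn) = n(e⁻)/2 = 0.1105 mol.
m = n·M = 0.1105 × 65.38 = 7.22 g.

7.22 g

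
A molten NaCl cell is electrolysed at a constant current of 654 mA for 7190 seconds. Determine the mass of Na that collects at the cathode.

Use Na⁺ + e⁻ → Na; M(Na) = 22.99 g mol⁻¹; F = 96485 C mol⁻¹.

Q = I·t = 0.6540 A × 7190.0 s = 4702 C.
n(e⁻) = Q/F = 4702 / 96485 = 0.04874 mol.
Na⁺ + e⁻ → Na, so n(Na) = n(e⁻)/1 = 0.04874 mol.
m = n·M = 0.04874 × 22.99 = 1.12 g.

1.12 g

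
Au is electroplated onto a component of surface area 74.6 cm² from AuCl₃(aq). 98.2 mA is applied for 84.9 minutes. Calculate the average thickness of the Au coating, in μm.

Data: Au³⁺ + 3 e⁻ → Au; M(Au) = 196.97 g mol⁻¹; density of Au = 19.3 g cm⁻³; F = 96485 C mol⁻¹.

2.36 μm

Q = I·t = 0.09820 × 5094.0 = 500.2 C; n(e⁻) = 0.005185 mol.
n(Au) = n(e⁻)/3 = 0.001728 mol, so m = 0.001728 × 196.97 = 0.3404 g.
Volume = m/ρ = 0.3404 / 19.3 = 0.01764 cm³.
Thickness = V/A = 0.01764 / 74.6 = 2.36 × 10⁻⁴ cm = 2.36 μm.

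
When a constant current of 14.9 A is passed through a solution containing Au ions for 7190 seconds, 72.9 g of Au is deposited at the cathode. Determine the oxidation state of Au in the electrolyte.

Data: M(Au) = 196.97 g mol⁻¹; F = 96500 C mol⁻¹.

Q = I·t = 14.90 A × 7190.0 s = 107100 C, so n(e⁻) = 107100/96500 = 1.110 mol.
n(Au) deposited = 72.9 / 196.97 = 0.3701 mol.
Electrons per atom = n(e⁻)/n(Au) = 1.110 / 0.3701 = 3.00 ≈ 3, so the ion is Au³⁺.

+3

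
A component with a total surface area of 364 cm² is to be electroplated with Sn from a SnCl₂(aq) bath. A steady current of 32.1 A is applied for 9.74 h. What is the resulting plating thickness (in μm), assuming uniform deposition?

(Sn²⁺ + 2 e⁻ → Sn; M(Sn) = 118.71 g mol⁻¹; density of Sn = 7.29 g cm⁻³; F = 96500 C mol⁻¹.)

2610 μm

Q = I·t = 32.10 × 35064 = 1126000 C; n(e⁻) = 11.66 mol.
n(Sn) = n(e⁻)/2 = 5.832 mol, so m = 5.832 × 118.71 = 692.3 g.
Volume = m/ρ = 692.3 / 7.29 = 94.97 cm³.
Thickness = V/A = 94.97 / 364 = 0.261 cm = 2610 μm.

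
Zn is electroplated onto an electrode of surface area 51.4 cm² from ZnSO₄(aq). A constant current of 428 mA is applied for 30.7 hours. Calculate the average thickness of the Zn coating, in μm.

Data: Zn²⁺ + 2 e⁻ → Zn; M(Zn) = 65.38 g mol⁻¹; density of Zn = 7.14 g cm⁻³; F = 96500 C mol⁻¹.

Q = I·t = 0.4280 × 110520 = 47300 C; n(e⁻) = 0.4902 mol.
n(Zn) = n(e⁻)/2 = 0.2451 mol, so m = 0.2451 × 65.38 = 16.02 g.
Volume = m/ρ = 16.02 / 7.14 = 2.244 cm³.
Thickness = V/A = 2.244 / 51.4 = 0.0437 cm = 437 μm.

437 μm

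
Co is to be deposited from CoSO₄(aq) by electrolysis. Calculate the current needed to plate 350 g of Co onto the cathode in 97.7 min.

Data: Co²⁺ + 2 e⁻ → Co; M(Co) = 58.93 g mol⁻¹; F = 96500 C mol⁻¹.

196 A

n(Co) = 350 / 58.93 = 5.939 mol.
n(e⁻) = 2 × 5.939 = 11.88 mol.
Q = n(e⁻)·F = 11.88 × 96500 = 1146000 C.
I = Q/t = 1146000 / 5862.0 s = 196 A.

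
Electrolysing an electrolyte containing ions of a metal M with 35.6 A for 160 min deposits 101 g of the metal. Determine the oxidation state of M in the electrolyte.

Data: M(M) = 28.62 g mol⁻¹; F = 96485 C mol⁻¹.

Q = I·t = 35.60 A × 9600.0 s = 341800 C, so n(e⁻) = 341800/96485 = 3.542 mol.
n(M) deposited = 101 / 28.62 = 3.529 mol.
Electrons per atom = n(e⁻)/n(M) = 3.542 / 3.529 = 1.00 ≈ 1, so the ion is M⁺.

+1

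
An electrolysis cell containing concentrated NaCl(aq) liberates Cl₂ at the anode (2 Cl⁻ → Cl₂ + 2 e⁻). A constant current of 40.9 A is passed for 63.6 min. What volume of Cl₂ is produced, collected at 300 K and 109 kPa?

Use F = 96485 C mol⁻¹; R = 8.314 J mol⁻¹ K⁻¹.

Q = I·t = 40.90 A × 3816.0 s = 156100 C.
n(e⁻) = Q/F = 156100 / 96485 = 1.618 mol.
2 electrons are transferred per Cl₂ molecule, so n(Cl₂) = 1.618 / 2 = 0.8088 mol.
V = nRT/P = (0.8088 × 8.314 × 300) / (109 × 10³ Pa) = 0.0185 m³ = 18.5 L.

18.5 L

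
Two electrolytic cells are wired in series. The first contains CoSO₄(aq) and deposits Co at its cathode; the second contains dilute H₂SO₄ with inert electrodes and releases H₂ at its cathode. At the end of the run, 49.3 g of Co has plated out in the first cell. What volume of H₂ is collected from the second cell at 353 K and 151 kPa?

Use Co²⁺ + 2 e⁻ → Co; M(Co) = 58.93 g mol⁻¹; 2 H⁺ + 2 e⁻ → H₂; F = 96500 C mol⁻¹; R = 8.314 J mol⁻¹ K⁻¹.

16.3 L

n(Co) = 49.3 / 58.93 = 0.8366 mol, so n(e⁻) = 2 × 0.8366 = 1.673 mol.
The cells are in series, so the same 1.673 mol of electrons passes through the second cell.
2 H⁺ + 2 e⁻ → H₂ — 2 mol e⁻ per mol H₂, so n(H₂) = 1.673/2 = 0.8366 mol.
V = nRT/P = (0.8366 × 8.314 × 353) / (151 × 10³) = 0.0163 m³ = 16.3 L.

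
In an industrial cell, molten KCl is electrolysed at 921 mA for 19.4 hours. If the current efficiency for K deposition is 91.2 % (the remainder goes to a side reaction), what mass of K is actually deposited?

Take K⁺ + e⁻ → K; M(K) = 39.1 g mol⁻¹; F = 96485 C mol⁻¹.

Q = I·t = 0.9210 × 69840 = 64320 C.
n(e⁻) = 64320/96485 = 0.6667 mol; theoretically n(K) = 0.6667/1 = 0.6667 mol, m_theo = 26.07 g.
At 91.2 % efficiency, m_actual = 0.912 × 26.07 = 23.8 g.

23.8 g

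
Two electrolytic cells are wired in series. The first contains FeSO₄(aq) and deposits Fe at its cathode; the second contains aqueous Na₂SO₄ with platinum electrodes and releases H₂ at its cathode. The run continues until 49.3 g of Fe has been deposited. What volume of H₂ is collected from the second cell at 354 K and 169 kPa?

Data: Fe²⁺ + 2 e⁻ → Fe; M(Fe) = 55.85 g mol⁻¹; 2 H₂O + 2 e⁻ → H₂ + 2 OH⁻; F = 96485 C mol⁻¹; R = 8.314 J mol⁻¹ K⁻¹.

n(Fe) = 49.3 / 55.85 = 0.8827 mol, so n(e⁻) = 2 × 0.8827 = 1.765 mol.
The cells are in series, so the same 1.765 mol of electrons passes through the second cell.
2 H₂O + 2 e⁻ → H₂ + 2 OH⁻ — 2 mol e⁻ per mol H₂, so n(H₂) = 1.765/2 = 0.8827 mol.
V = nRT/P = (0.8827 × 8.314 × 354) / (169 × 10³) = 0.0154 m³ = 15.4 L.

15.4 L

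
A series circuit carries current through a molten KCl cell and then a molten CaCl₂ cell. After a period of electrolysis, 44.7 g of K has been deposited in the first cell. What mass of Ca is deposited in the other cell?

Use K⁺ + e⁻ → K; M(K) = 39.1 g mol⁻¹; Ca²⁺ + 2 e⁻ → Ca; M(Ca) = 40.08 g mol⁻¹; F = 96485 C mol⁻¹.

22.9 g

n(K) = 44.7 / 39.1 = 1.143 mol.
Since K⁺ + e⁻ → K, n(e⁻) passed = 1 × 1.143 = 1.143 mol.
Cells in series carry the same charge, so the same 1.143 mol of electrons passes through cell 2.
Ca²⁺ + 2 e⁻ → Ca, so n(Ca) = 1.143 / 2 = 0.5716 mol.
m(Ca) = 0.5716 × 40.08 = 22.9 g.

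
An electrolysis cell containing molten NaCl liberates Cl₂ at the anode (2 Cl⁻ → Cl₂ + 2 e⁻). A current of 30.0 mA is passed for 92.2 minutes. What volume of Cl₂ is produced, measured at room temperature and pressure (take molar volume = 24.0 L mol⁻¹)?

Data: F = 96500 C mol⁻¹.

0.0206 L

Q = I·t = 0.03000 A × 5532.0 s = 166.0 C.
n(e⁻) = Q/F = 166.0 / 96500 = 0.001720 mol.
2 electrons are transferred per Cl₂ molecule, so n(Cl₂) = 0.001720 / 2 = 0.0008599 mol.
V = n × V_m = 0.0008599 × 24.0 = 0.0206 L.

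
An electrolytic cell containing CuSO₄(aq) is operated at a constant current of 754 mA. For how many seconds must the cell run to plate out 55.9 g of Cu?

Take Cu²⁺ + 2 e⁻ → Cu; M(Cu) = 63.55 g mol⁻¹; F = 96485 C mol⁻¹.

n(Cu) = m/M = 55.9 / 63.55 = 0.8796 mol.
Each Cu atom requires 2 electrons, so n(e⁻) = 2 × 0.8796 = 1.759 mol.
Q = n(e⁻)·F = 1.759 × 96485 = 169700 C.
t = Q/I = 169700 / 0.7540 A = 225100 s.

2.25 × 10⁵ s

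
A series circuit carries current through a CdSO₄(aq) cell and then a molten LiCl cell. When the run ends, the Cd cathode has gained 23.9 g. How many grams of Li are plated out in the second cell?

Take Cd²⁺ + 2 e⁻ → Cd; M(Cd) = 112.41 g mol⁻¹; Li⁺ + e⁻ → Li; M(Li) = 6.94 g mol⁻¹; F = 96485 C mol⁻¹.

2.95 g

n(Cd) = 23.9 / 112.41 = 0.2126 mol.
Since Cd²⁺ + 2 e⁻ → Cd, n(e⁻) passed = 2 × 0.2126 = 0.4252 mol.
Cells in series carry the same charge, so the same 0.4252 mol of electrons passes through cell 2.
Li⁺ + e⁻ → Li, so n(Li) = 0.4252 / 1 = 0.4252 mol.
m(Li) = 0.4252 × 6.94 = 2.95 g.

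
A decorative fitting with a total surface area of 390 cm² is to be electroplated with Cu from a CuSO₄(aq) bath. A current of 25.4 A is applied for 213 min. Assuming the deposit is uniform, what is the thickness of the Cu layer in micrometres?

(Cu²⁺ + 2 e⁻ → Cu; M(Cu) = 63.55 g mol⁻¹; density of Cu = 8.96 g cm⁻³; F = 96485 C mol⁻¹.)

306 μm

Q = I·t = 25.40 × 12780 = 324600 C; n(e⁻) = 3.364 mol.
n(Cu) = n(e⁻)/2 = 1.682 mol, so m = 1.682 × 63.55 = 106.9 g.
Volume = m/ρ = 106.9 / 8.96 = 11.93 cm³.
Thickness = V/A = 11.93 / 390 = 0.0306 cm = 306 μm.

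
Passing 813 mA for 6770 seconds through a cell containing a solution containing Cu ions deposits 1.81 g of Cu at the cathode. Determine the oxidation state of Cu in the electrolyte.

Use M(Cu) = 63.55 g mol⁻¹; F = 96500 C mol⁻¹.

Q = I·t = 0.8130 A × 6770.0 s = 5504 C, so n(e⁻) = 5504/96500 = 0.05704 mol.
n(Cu) deposited = 1.81 / 63.55 = 0.02848 mol.
Electrons per atom = n(e⁻)/n(Cu) = 0.05704 / 0.02848 = 2.00 ≈ 2, so the ion is Cu²⁺.

+2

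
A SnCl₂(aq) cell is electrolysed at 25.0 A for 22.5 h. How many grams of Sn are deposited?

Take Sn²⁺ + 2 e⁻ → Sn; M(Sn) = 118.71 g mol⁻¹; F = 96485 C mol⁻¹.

1250 g

Q = I·t = 25.00 A × 81000 s = 2025000 C.
n(e⁻) = Q/F = 2025000 / 96485 = 20.99 mol.
Sn²⁺ + 2 e⁻ → Sn, so n(Sn) = n(e⁻)/2 = 10.49 mol.
m = n·M = 10.49 × 118.71 = 1250 g.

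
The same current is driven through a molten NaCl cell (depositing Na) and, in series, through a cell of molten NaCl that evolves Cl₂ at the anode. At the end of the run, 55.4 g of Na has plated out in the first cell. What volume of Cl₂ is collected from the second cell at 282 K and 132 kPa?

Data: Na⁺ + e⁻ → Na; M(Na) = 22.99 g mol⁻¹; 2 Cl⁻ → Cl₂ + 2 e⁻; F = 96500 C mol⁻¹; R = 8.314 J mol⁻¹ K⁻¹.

n(Na) = 55.4 / 22.99 = 2.410 mol, so n(e⁻) = 1 × 2.410 = 2.410 mol.
The cells are in series, so the same 2.410 mol of electrons passes through the second cell.
2 Cl⁻ → Cl₂ + 2 e⁻ — 2 mol e⁻ per mol Cl₂, so n(Cl₂) = 2.410/2 = 1.205 mol.
V = nRT/P = (1.205 × 8.314 × 282) / (132 × 10³) = 0.0214 m³ = 21.4 L.

21.4 L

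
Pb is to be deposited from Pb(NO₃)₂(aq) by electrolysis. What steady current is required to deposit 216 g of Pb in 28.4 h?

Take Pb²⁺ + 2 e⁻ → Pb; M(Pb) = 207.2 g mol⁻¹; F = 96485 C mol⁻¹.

n(Pb) = 216 / 207.2 = 1.042 mol.
n(e⁻) = 2 × 1.042 = 2.085 mol.
Q = n(e⁻)·F = 2.085 × 96485 = 201200 C.
I = Q/t = 201200 / 102240 s = 1.97 A.

1.97 A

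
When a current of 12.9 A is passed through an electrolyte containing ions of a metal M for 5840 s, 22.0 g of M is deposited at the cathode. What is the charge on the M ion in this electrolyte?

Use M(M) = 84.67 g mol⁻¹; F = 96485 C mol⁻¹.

Q = I·t = 12.90 A × 5840.0 s = 75340 C, so n(e⁻) = 75340/96485 = 0.7808 mol.
n(M) deposited = 22.0 / 84.67 = 0.2598 mol.
Electrons per atom = n(e⁻)/n(M) = 0.7808 / 0.2598 = 3.01 ≈ 3, so the ion is M³⁺.

+3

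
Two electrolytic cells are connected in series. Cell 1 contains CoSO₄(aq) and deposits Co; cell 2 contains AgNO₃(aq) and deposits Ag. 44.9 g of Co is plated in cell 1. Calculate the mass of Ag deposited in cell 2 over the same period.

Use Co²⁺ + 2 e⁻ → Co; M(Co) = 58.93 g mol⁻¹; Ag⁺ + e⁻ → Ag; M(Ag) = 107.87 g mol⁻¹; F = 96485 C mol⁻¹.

164 g

n(Co) = 44.9 / 58.93 = 0.7619 mol.
Since Co²⁺ + 2 e⁻ → Co, n(e⁻) passed = 2 × 0.7619 = 1.524 mol.
Cells in series carry the same charge, so the same 1.524 mol of electrons passes through cell 2.
Ag⁺ + e⁻ → Ag, so n(Ag) = 1.524 / 1 = 1.524 mol.
m(Ag) = 1.524 × 107.87 = 164 g.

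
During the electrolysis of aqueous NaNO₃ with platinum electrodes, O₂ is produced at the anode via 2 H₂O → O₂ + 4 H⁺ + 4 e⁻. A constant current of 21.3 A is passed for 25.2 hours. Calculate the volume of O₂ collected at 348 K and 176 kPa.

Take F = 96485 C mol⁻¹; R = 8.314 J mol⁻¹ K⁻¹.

Q = I·t = 21.30 A × 90720 s = 1932000 C.
n(e⁻) = Q/F = 1932000 / 96485 = 20.03 mol.
4 electrons are transferred per O₂ molecule, so n(O₂) = 20.03 / 4 = 5.007 mol.
V = nRT/P = (5.007 × 8.314 × 348) / (176 × 10³ Pa) = 0.0823 m³ = 82.3 L.

82.3 L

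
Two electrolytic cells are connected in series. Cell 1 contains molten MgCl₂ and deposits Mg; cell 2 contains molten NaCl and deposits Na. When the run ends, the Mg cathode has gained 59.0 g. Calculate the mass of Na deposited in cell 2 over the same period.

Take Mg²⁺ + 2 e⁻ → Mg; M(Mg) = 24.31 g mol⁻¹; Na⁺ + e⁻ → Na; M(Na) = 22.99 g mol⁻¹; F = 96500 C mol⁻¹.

n(Mg) = 59.0 / 24.31 = 2.427 mol.
Since Mg²⁺ + 2 e⁻ → Mg, n(e⁻) passed = 2 × 2.427 = 4.854 mol.
Cells in series carry the same charge, so the same 4.854 mol of electrons passes through cell 2.
Na⁺ + e⁻ → Na, so n(Na) = 4.854 / 1 = 4.854 mol.
m(Na) = 4.854 × 22.99 = 112 g.

112 g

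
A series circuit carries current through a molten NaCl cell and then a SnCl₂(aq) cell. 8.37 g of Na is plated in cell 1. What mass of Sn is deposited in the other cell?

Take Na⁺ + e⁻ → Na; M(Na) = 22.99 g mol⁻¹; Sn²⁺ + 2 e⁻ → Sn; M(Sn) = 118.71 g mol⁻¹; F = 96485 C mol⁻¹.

n(Na) = 8.37 / 22.99 = 0.3641 mol.
Since Na⁺ + e⁻ → Na, n(e⁻) passed = 1 × 0.3641 = 0.3641 mol.
Cells in series carry the same charge, so the same 0.3641 mol of electrons passes through cell 2.
Sn²⁺ + 2 e⁻ → Sn, so n(Sn) = 0.3641 / 2 = 0.1820 mol.
m(Sn) = 0.1820 × 118.71 = 21.6 g.

21.6 g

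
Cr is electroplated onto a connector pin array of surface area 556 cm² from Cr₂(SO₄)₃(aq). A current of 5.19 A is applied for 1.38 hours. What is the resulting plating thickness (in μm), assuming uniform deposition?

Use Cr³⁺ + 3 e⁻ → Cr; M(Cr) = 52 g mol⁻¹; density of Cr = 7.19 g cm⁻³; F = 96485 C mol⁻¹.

Q = I·t = 5.190 × 4968.0 = 25780 C; n(e⁻) = 0.2672 mol.
n(Cr) = n(e⁻)/3 = 0.08908 mol, so m = 0.08908 × 52 = 4.632 g.
Volume = m/ρ = 4.632 / 7.19 = 0.6442 cm³.
Thickness = V/A = 0.6442 / 556 = 0.00116 cm = 11.6 μm.

11.6 μm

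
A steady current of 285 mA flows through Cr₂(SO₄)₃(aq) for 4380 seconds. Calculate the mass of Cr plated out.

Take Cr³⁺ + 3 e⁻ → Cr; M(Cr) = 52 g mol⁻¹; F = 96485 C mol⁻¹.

Q = I·t = 0.2850 A × 4380.0 s = 1248 C.
n(e⁻) = Q/F = 1248 / 96485 = 0.01294 mol.
Cr³⁺ + 3 e⁻ → Cr, so n(Cr) = n(e⁻)/3 = 0.004313 mol.
m = n·M = 0.004313 × 52 = 0.224 g.

0.224 g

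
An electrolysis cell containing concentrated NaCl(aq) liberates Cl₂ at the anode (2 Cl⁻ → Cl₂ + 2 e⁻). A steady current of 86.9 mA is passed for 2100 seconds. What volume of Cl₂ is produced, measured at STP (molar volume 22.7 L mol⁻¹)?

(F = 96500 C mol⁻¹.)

0.0215 L

Q = I·t = 0.08690 A × 2100.0 s = 182.5 C.
n(e⁻) = Q/F = 182.5 / 96500 = 0.001891 mol.
2 electrons are transferred per Cl₂ molecule, so n(Cl₂) = 0.001891 / 2 = 0.0009455 mol.
V = n × V_m = 0.0009455 × 22.7 = 0.0215 L.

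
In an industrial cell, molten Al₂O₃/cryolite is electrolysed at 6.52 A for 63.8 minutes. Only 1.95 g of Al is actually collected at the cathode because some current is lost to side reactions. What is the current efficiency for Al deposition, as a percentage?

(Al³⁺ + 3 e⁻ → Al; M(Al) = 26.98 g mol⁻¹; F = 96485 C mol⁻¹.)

83.8 %

Q = I·t = 6.520 × 3828.0 = 24960 C; n(e⁻) = 24960/96485 = 0.2587 mol.
Theoretical n(Al) = n(e⁻)/3 = 0.08623 mol, i.e. m_theo = 0.08623 × 26.98 = 2.326 g.
Efficiency = m_actual / m_theo = 1.95 / 2.326 = 83.8 %.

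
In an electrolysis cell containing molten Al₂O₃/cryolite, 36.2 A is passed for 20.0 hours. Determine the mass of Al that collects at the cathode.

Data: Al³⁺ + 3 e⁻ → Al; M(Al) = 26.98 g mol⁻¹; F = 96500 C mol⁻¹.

243 g

Q = I·t = 36.20 A × 72000 s = 2606000 C.
n(e⁻) = Q/F = 2606000 / 96500 = 27.01 mol.
Al³⁺ + 3 e⁻ → Al, so n(Al) = n(e⁻)/3 = 9.003 mol.
m = n·M = 9.003 × 26.98 = 243 g.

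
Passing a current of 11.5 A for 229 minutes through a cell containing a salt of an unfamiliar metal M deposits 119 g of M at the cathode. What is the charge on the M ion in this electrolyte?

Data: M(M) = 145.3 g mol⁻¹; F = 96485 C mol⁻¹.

+2

Q = I·t = 11.50 A × 13740 s = 158000 C, so n(e⁻) = 158000/96485 = 1.638 mol.
n(M) deposited = 119 / 145.3 = 0.8190 mol.
Electrons per atom = n(e⁻)/n(M) = 1.638 / 0.8190 = 2.00 ≈ 2, so the ion is M²⁺.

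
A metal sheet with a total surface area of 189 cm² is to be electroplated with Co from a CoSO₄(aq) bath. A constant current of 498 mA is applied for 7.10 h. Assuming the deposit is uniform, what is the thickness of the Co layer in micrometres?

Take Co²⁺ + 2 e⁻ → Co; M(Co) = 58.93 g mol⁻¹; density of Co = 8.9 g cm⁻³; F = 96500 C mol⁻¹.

Q = I·t = 0.4980 × 25560 = 12730 C; n(e⁻) = 0.1319 mol.
n(Co) = n(e⁻)/2 = 0.06595 mol, so m = 0.06595 × 58.93 = 3.887 g.
Volume = m/ρ = 3.887 / 8.9 = 0.4367 cm³.
Thickness = V/A = 0.4367 / 189 = 0.00231 cm = 23.1 μm.

23.1 μm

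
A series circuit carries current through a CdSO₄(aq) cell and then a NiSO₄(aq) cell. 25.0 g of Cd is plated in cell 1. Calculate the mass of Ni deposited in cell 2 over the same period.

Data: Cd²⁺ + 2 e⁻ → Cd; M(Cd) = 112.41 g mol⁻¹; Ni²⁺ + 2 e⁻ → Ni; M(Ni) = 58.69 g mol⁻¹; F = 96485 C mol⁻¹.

13.1 g

n(Cd) = 25.0 / 112.41 = 0.2224 mol.
Since Cd²⁺ + 2 e⁻ → Cd, n(e⁻) passed = 2 × 0.2224 = 0.4448 mol.
Cells in series carry the same charge, so the same 0.4448 mol of electrons passes through cell 2.
Ni²⁺ + 2 e⁻ → Ni, so n(Ni) = 0.4448 / 2 = 0.2224 mol.
m(Ni) = 0.2224 × 58.69 = 13.1 g.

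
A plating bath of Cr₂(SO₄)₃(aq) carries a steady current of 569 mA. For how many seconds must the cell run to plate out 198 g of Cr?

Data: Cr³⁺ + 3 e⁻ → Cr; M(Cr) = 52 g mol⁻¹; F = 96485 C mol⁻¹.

1.94 × 10⁶ s

n(Cr) = m/M = 198 / 52 = 3.808 mol.
Each Cr atom requires 3 electrons, so n(e⁻) = 3 × 3.808 = 11.42 mol.
Q = n(e⁻)·F = 11.42 × 96485 = 1102000 C.
t = Q/I = 1102000 / 0.5690 A = 1937000 s.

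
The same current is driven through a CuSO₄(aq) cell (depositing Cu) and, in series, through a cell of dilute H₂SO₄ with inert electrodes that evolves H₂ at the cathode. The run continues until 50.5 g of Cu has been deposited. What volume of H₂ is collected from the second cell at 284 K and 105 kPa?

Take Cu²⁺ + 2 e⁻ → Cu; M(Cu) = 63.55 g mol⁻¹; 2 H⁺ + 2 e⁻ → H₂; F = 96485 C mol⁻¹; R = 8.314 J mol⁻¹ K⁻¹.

17.9 L

n(Cu) = 50.5 / 63.55 = 0.7946 mol, so n(e⁻) = 2 × 0.7946 = 1.589 mol.
The cells are in series, so the same 1.589 mol of electrons passes through the second cell.
2 H⁺ + 2 e⁻ → H₂ — 2 mol e⁻ per mol H₂, so n(H₂) = 1.589/2 = 0.7946 mol.
V = nRT/P = (0.7946 × 8.314 × 284) / (105 × 10³) = 0.0179 m³ = 17.9 L.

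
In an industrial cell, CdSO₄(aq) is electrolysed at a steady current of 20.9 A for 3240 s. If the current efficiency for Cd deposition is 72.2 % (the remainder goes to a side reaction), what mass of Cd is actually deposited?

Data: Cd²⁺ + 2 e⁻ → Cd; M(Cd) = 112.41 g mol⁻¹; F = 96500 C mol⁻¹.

Q = I·t = 20.90 × 3240.0 = 67720 C.
n(e⁻) = 67720/96500 = 0.7017 mol; theoretically n(Cd) = 0.7017/2 = 0.3509 mol, m_theo = 39.44 g.
At 72.2 % efficiency, m_actual = 0.722 × 39.44 = 28.5 g.

28.5 g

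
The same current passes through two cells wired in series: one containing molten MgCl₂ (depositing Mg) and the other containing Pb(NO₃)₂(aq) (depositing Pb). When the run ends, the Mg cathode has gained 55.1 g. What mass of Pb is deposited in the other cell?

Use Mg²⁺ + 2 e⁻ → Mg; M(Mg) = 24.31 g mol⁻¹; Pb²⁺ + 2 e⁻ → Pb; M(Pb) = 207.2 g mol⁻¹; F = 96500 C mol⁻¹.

470 g

n(Mg) = 55.1 / 24.31 = 2.267 mol.
Since Mg²⁺ + 2 e⁻ → Mg, n(e⁻) passed = 2 × 2.267 = 4.533 mol.
Cells in series carry the same charge, so the same 4.533 mol of electrons passes through cell 2.
Pb²⁺ + 2 e⁻ → Pb, so n(Pb) = 4.533 / 2 = 2.267 mol.
m(Pb) = 2.267 × 207.2 = 470 g.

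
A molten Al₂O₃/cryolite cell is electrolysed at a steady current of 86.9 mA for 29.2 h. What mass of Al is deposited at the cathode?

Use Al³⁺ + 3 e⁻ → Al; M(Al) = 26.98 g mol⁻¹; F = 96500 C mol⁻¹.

0.851 g

Q = I·t = 0.08690 A × 105120 s = 9135 C.
n(e⁻) = Q/F = 9135 / 96500 = 0.09466 mol.
Al³⁺ + 3 e⁻ → Al, so n(Al) = n(e⁻)/3 = 0.03155 mol.
m = n·M = 0.03155 × 26.98 = 0.851 g.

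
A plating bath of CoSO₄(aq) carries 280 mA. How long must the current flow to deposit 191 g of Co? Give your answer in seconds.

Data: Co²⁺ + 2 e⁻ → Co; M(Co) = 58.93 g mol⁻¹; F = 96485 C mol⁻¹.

2.23 × 10⁶ s

n(Co) = m/M = 191 / 58.93 = 3.241 mol.
Each Co atom requires 2 electrons, so n(e⁻) = 2 × 3.241 = 6.482 mol.
Q = n(e⁻)·F = 6.482 × 96485 = 625400 C.
t = Q/I = 625400 / 0.2800 A = 2234000 s.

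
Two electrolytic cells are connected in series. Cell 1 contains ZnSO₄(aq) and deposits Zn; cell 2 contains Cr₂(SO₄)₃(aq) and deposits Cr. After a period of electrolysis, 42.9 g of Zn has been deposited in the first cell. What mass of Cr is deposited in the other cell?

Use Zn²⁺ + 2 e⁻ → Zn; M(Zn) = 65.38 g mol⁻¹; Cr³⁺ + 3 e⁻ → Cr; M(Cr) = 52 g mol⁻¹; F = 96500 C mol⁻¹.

22.7 g

n(Zn) = 42.9 / 65.38 = 0.6562 mol.
Since Zn²⁺ + 2 e⁻ → Zn, n(e⁻) passed = 2 × 0.6562 = 1.312 mol.
Cells in series carry the same charge, so the same 1.312 mol of electrons passes through cell 2.
Cr³⁺ + 3 e⁻ → Cr, so n(Cr) = 1.312 / 3 = 0.4374 mol.
m(Cr) = 0.4374 × 52 = 22.7 g.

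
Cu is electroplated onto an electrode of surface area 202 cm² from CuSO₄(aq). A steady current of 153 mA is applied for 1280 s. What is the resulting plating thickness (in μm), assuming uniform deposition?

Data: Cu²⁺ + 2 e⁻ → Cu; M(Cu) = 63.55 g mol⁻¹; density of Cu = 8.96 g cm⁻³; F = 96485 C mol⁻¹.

Q = I·t = 0.1530 × 1280.0 = 195.8 C; n(e⁻) = 0.002030 mol.
n(Cu) = n(e⁻)/2 = 0.001015 mol, so m = 0.001015 × 63.55 = 0.06450 g.
Volume = m/ρ = 0.06450 / 8.96 = 0.007198 cm³.
Thickness = V/A = 0.007198 / 202 = 3.56 × 10⁻⁵ cm = 0.356 μm.

0.356 μm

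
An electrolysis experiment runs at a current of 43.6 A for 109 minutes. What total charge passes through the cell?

Q = I·t = 43.60 A × 6540.0 s = 2.85 × 10⁵ C.

2.85 × 10⁵ C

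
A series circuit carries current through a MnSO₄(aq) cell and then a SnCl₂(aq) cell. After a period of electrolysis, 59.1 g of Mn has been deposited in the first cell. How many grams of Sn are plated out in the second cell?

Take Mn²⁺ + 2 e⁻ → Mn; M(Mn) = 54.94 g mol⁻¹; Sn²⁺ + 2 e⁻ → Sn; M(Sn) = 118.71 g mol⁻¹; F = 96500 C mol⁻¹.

128 g

n(Mn) = 59.1 / 54.94 = 1.076 mol.
Since Mn²⁺ + 2 e⁻ → Mn, n(e⁻) passed = 2 × 1.076 = 2.151 mol.
Cells in series carry the same charge, so the same 2.151 mol of electrons passes through cell 2.
Sn²⁺ + 2 e⁻ → Sn, so n(Sn) = 2.151 / 2 = 1.076 mol.
m(Sn) = 1.076 × 118.71 = 128 g.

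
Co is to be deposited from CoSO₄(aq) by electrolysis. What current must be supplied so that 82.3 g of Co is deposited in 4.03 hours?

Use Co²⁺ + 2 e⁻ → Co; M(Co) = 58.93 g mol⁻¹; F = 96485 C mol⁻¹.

n(Co) = 82.3 / 58.93 = 1.397 mol.
n(e⁻) = 2 × 1.397 = 2.793 mol.
Q = n(e⁻)·F = 2.793 × 96485 = 269500 C.
I = Q/t = 269500 / 14508 s = 18.6 A.

18.6 A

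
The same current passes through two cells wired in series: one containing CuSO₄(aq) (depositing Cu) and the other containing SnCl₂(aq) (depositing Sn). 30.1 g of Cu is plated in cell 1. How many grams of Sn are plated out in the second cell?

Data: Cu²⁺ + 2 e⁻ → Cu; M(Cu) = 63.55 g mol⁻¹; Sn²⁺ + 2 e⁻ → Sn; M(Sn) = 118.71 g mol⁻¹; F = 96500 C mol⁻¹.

n(Cu) = 30.1 / 63.55 = 0.4736 mol.
Since Cu²⁺ + 2 e⁻ → Cu, n(e⁻) passed = 2 × 0.4736 = 0.9473 mol.
Cells in series carry the same charge, so the same 0.9473 mol of electrons passes through cell 2.
Sn²⁺ + 2 e⁻ → Sn, so n(Sn) = 0.9473 / 2 = 0.4736 mol.
m(Sn) = 0.4736 × 118.71 = 56.2 g.

56.2 g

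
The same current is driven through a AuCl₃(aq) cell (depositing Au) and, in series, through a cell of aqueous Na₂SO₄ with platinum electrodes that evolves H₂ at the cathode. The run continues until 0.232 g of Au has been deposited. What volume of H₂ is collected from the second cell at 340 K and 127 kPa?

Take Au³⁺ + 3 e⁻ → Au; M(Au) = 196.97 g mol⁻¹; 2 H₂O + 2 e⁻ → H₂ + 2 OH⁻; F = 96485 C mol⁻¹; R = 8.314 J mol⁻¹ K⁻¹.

n(Au) = 0.232 / 196.97 = 0.001178 mol, so n(e⁻) = 3 × 0.001178 = 0.003534 mol.
The cells are in series, so the same 0.003534 mol of electrons passes through the second cell.
2 H₂O + 2 e⁻ → H₂ + 2 OH⁻ — 2 mol e⁻ per mol H₂, so n(H₂) = 0.003534/2 = 0.001767 mol.
V = nRT/P = (0.001767 × 8.314 × 340) / (127 × 10³) = 3.93 × 10⁻⁵ m³ = 0.0393 L.

0.0393 L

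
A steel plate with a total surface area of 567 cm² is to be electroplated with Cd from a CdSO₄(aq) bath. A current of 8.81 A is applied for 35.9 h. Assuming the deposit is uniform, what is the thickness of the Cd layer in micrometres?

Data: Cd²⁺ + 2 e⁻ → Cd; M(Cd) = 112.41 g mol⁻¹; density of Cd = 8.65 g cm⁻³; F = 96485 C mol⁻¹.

Q = I·t = 8.810 × 129240 = 1139000 C; n(e⁻) = 11.80 mol.
n(Cd) = n(e⁻)/2 = 5.900 mol, so m = 5.900 × 112.41 = 663.3 g.
Volume = m/ρ = 663.3 / 8.65 = 76.68 cm³.
Thickness = V/A = 76.68 / 567 = 0.135 cm = 1350 μm.

1350 μm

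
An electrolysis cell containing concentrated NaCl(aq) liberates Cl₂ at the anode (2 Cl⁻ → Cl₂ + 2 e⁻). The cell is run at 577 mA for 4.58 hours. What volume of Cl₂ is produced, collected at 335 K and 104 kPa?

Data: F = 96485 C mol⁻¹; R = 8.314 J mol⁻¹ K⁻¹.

Q = I·t = 0.5770 A × 16488 s = 9514 C.
n(e⁻) = Q/F = 9514 / 96485 = 0.09860 mol.
2 electrons are transferred per Cl₂ molecule, so n(Cl₂) = 0.09860 / 2 = 0.04930 mol.
V = nRT/P = (0.04930 × 8.314 × 335) / (104 × 10³ Pa) = 0.00132 m³ = 1.32 L.

1.32 L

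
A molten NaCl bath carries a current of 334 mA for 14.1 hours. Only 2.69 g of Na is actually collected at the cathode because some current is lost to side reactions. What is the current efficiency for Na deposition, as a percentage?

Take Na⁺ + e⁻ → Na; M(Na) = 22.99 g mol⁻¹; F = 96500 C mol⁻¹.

Q = I·t = 0.3340 × 50760 = 16950 C; n(e⁻) = 16950/96500 = 0.1757 mol.
Theoretical n(Na) = n(e⁻)/1 = 0.1757 mol, i.e. m_theo = 0.1757 × 22.99 = 4.039 g.
Efficiency = m_actual / m_theo = 2.69 / 4.039 = 66.6 %.

66.6 %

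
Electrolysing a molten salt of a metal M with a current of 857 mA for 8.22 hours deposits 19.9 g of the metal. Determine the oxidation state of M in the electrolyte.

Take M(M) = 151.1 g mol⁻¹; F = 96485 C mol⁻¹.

+2

Q = I·t = 0.8570 A × 29592 s = 25360 C, so n(e⁻) = 25360/96485 = 0.2628 mol.
n(M) deposited = 19.9 / 151.1 = 0.1317 mol.
Electrons per atom = n(e⁻)/n(M) = 0.2628 / 0.1317 = 2.00 ≈ 2, so the ion is M²⁺.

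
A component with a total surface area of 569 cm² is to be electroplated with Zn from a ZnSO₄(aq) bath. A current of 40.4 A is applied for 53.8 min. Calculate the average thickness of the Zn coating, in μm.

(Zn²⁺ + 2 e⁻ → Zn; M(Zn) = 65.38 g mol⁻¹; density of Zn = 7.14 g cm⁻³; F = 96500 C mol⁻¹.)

109 μm

Q = I·t = 40.40 × 3228.0 = 130400 C; n(e⁻) = 1.351 mol.
n(Zn) = n(e⁻)/2 = 0.6757 mol, so m = 0.6757 × 65.38 = 44.18 g.
Volume = m/ρ = 44.18 / 7.14 = 6.187 cm³.
Thickness = V/A = 6.187 / 569 = 0.0109 cm = 109 μm.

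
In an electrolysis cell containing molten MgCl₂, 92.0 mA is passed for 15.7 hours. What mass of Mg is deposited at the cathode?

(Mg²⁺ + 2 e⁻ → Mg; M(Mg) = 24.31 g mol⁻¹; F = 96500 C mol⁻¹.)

0.655 g

Q = I·t = 0.09200 A × 56520 s = 5200 C.
n(e⁻) = Q/F = 5200 / 96500 = 0.05388 mol.
Mg²⁺ + 2 e⁻ → Mg, so n(Mg) = n(e⁻)/2 = 0.02694 mol.
m = n·M = 0.02694 × 24.31 = 0.655 g.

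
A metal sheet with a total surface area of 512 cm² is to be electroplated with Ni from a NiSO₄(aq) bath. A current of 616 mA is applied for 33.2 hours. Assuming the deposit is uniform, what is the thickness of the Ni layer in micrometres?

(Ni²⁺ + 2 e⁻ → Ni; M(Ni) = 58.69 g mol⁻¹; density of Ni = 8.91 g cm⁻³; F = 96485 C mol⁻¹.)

49.1 μm

Q = I·t = 0.6160 × 119520 = 73620 C; n(e⁻) = 0.7631 mol.
n(Ni) = n(e⁻)/2 = 0.3815 mol, so m = 0.3815 × 58.69 = 22.39 g.
Volume = m/ρ = 22.39 / 8.91 = 2.513 cm³.
Thickness = V/A = 2.513 / 512 = 0.00491 cm = 49.1 μm.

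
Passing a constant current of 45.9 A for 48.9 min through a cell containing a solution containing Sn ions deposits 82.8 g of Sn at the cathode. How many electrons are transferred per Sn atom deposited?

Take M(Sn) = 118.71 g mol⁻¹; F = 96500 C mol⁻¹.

Q = I·t = 45.90 A × 2934.0 s = 134700 C, so n(e⁻) = 134700/96500 = 1.396 mol.
n(Sn) deposited = 82.8 / 118.71 = 0.6975 mol.
Electrons per atom = n(e⁻)/n(Sn) = 1.396 / 0.6975 = 2.00 ≈ 2, so the ion is Sn²⁺.

2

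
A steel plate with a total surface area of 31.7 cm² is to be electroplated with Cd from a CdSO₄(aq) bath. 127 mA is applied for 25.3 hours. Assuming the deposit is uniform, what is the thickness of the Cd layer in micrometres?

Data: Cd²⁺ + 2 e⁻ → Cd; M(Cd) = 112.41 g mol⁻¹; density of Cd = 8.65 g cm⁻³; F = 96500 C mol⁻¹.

246 μm

Q = I·t = 0.1270 × 91080 = 11570 C; n(e⁻) = 0.1199 mol.
n(Cd) = n(e⁻)/2 = 0.05993 mol, so m = 0.05993 × 112.41 = 6.737 g.
Volume = m/ρ = 6.737 / 8.65 = 0.7789 cm³.
Thickness = V/A = 0.7789 / 31.7 = 0.0246 cm = 246 μm.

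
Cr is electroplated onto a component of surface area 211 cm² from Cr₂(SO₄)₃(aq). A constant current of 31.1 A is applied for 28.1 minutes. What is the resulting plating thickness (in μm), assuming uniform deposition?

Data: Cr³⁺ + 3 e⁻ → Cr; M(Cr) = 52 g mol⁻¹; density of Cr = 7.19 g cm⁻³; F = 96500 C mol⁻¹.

62.1 μm

Q = I·t = 31.10 × 1686.0 = 52430 C; n(e⁻) = 0.5434 mol.
n(Cr) = n(e⁻)/3 = 0.1811 mol, so m = 0.1811 × 52 = 9.418 g.
Volume = m/ρ = 9.418 / 7.19 = 1.310 cm³.
Thickness = V/A = 1.310 / 211 = 0.00621 cm = 62.1 μm.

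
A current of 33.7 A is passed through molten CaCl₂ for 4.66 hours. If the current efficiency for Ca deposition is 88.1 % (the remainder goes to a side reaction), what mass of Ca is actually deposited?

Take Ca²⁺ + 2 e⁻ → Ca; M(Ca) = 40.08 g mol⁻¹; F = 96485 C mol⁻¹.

Q = I·t = 33.70 × 16776 = 565400 C.
n(e⁻) = 565400/96485 = 5.859 mol; theoretically n(Ca) = 5.859/2 = 2.930 mol, m_theo = 117.4 g.
At 88.1 % efficiency, m_actual = 0.881 × 117.4 = 103 g.

103 g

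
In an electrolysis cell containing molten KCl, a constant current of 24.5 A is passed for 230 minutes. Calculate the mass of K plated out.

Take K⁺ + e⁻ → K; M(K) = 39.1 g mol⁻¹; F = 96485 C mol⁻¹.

Q = I·t = 24.50 A × 13800 s = 338100 C.
n(e⁻) = Q/F = 338100 / 96485 = 3.504 mol.
K⁺ + e⁻ → K, so n(K) = n(e⁻)/1 = 3.504 mol.
m = n·M = 3.504 × 39.1 = 137 g.

137 g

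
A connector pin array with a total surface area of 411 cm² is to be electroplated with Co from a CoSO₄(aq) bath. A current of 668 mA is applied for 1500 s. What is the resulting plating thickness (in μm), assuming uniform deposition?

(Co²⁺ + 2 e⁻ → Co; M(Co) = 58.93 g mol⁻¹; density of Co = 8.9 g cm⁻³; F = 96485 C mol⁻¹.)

0.837 μm

Q = I·t = 0.6680 × 1500.0 = 1002 C; n(e⁻) = 0.01039 mol.
n(Co) = n(e⁻)/2 = 0.005193 mol, so m = 0.005193 × 58.93 = 0.3060 g.
Volume = m/ρ = 0.3060 / 8.9 = 0.03438 cm³.
Thickness = V/A = 0.03438 / 411 = 8.37 × 10⁻⁵ cm = 0.837 μm.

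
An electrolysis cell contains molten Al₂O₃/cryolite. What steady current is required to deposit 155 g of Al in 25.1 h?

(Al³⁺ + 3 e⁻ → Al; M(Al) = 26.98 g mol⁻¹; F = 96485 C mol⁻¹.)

18.4 A

n(Al) = 155 / 26.98 = 5.745 mol.
n(e⁻) = 3 × 5.745 = 17.23 mol.
Q = n(e⁻)·F = 17.23 × 96485 = 1663000 C.
I = Q/t = 1663000 / 90360 s = 18.4 A.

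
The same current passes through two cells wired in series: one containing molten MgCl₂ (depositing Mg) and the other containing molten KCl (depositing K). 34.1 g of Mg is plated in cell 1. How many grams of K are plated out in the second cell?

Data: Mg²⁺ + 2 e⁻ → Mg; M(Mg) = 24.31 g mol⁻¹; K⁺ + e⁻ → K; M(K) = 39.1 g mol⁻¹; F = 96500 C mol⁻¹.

n(Mg) = 34.1 / 24.31 = 1.403 mol.
Since Mg²⁺ + 2 e⁻ → Mg, n(e⁻) passed = 2 × 1.403 = 2.805 mol.
Cells in series carry the same charge, so the same 2.805 mol of electrons passes through cell 2.
K⁺ + e⁻ → K, so n(K) = 2.805 / 1 = 2.805 mol.
m(K) = 2.805 × 39.1 = 110 g.

110 g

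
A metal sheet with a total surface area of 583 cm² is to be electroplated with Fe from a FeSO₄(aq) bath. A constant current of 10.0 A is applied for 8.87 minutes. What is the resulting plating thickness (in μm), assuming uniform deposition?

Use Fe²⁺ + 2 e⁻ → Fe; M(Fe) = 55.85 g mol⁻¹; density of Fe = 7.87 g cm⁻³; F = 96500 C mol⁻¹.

3.36 μm

Q = I·t = 10.00 × 532.20 = 5322 C; n(e⁻) = 0.05515 mol.
n(Fe) = n(e⁻)/2 = 0.02758 mol, so m = 0.02758 × 55.85 = 1.540 g.
Volume = m/ρ = 1.540 / 7.87 = 0.1957 cm³.
Thickness = V/A = 0.1957 / 583 = 3.36 × 10⁻⁴ cm = 3.36 μm.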